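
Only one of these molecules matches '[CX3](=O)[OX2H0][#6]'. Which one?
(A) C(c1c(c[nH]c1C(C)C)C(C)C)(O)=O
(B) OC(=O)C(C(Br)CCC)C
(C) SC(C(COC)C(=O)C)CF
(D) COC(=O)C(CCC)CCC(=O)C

D

[CX3](=O)[OX2H0][#6] describes a carbonyl carbon bonded to an oxygen that is itself bonded to carbon (no H on that O) (an ester).
(A) has a carboxylic acid group (-C(=O)OH) but the singly-bonded O carries H (OX2H1, not H0).
(B) has a carboxylic acid group (-C(=O)OH) but the singly-bonded O carries H (OX2H1, not H0).
(C) has a methoxy ether (-OCH3) but the ether oxygen is not adjacent to a C=O carbon.
(D) contains a methyl-ester group (-C(=O)OCH3), which satisfies every atom and bond constraint.
So the answer is (D).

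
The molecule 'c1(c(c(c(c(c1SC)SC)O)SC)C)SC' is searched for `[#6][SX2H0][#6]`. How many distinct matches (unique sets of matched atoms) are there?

4

[#6][SX2H0][#6] is the SMARTS for a thioether: an aliphatic sulfur bridging two carbons with no H on the sulfur.
The molecule carries 4 separate instances of a methylthio ether (-SCH3) meeting every constraint; each maps to a distinct set of atoms, giving 4 matches.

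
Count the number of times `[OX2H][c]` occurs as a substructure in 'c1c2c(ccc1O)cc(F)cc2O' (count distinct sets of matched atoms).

[OX2H][c] is the SMARTS for a phenol: a hydroxyl oxygen attached to an aromatic carbon.
The molecule carries 2 separate instances of a hydroxyl group (-OH) meeting every constraint; each maps to a distinct set of atoms, giving 2 matches.

2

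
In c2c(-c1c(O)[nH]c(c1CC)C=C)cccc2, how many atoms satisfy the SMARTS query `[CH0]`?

0

Check the 16 heavy atoms by environment: 1× n (aromatic, H1) → no; 5× c (aromatic, H0) → no; 2× C (H2) → no; 1× C (H3) → no; 1× C (H1) → no; 1× O (H1) → no; 5× c (aromatic, H1) → no.
No environment satisfies the query, so 0 matching atoms.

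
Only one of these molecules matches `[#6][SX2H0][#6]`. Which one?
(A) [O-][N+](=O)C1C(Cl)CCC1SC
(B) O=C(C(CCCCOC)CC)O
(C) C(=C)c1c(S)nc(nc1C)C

A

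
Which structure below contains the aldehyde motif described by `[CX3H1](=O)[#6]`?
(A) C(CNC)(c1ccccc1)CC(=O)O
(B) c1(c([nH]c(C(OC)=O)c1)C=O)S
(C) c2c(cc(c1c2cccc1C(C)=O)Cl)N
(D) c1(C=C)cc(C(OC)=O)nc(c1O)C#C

B

[CX3H1](=O)[#6] describes an sp2 carbon with one H, double-bonded to O and single-bonded to carbon (an aldehyde).
(A) has a carboxylic acid group (-C(=O)OH) but the carbonyl carbon has H0 and is bonded to O, not H1.
(B) contains an aldehyde (-CHO), which satisfies every atom and bond constraint.
(C) has an acetyl/ketone group (-C(=O)CH3) but the carbonyl carbon has H0 (two carbon neighbours), not H1.
(D) has a methyl-ester group (-C(=O)OCH3) but the carbonyl carbon has H0, not H1.
So the answer is (B).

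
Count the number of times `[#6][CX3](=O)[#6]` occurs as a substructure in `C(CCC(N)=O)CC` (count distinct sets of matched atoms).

0

[#6][CX3](=O)[#6] is the SMARTS for a ketone: a carbonyl carbon (no H) flanked by two carbons.
The molecule has a primary amide (-C(=O)NH2), but one neighbour of the carbonyl carbon is N, not C; nothing else fits, so there are 0 matches.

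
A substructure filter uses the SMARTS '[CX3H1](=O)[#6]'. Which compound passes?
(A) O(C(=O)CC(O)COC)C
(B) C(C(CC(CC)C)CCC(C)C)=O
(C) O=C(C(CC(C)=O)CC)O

B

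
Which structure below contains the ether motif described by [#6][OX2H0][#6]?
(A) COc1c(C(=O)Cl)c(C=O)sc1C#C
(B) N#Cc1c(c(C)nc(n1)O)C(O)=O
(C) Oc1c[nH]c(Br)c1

A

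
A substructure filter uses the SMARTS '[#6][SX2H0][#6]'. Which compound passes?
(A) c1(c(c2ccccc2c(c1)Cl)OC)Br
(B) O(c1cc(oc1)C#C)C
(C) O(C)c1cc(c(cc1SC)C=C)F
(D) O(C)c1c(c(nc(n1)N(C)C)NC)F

C

[#6][SX2H0][#6] describes an aliphatic sulfur bridging two carbons with no H on the sulfur (a thioether).
(A) has a methoxy ether (-OCH3) but the bridging atom is O, not S.
(B) has a methoxy ether (-OCH3) but the bridging atom is O, not S.
(C) contains a methylthio ether (-SCH3), which satisfies every atom and bond constraint.
(D) has a methoxy ether (-OCH3) but the bridging atom is O, not S.
So the answer is (C).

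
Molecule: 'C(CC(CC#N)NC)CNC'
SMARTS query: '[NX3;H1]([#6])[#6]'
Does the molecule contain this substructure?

Yes

The pattern [NX3;H1]([#6])[#6] describes a trivalent nitrogen with one H, bonded to two carbons — a secondary amine.
The molecule carries an N-methylamino group (-NHCH3), whose atoms satisfy every constraint of the query, so the pattern matches.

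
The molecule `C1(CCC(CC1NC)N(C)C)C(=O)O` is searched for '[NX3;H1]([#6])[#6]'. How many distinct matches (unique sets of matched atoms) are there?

1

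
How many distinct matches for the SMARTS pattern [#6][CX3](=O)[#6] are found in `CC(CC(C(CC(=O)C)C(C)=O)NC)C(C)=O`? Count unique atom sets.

3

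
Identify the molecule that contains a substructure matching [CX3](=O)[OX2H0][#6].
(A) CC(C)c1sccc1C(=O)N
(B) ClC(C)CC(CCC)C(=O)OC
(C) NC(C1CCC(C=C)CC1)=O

[CX3](=O)[OX2H0][#6] describes a carbonyl carbon bonded to an oxygen that is itself bonded to carbon (no H on that O) (an ester).
(A) has a primary amide (-C(=O)NH2) but the carbonyl is bonded to N, not to an O-C linkage.
(B) contains a methyl-ester group (-C(=O)OCH3), which satisfies every atom and bond constraint.
(C) has a primary amide (-C(=O)NH2) but the carbonyl is bonded to N, not to an O-C linkage.
So the answer is (B).

B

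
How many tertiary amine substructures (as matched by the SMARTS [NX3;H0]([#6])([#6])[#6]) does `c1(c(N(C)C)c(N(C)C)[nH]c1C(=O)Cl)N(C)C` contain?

3

[NX3;H0]([#6])([#6])[#6] is the SMARTS for a tertiary amine: a trivalent nitrogen with no H, bonded to three carbons.
The molecule carries 3 separate instances of a dimethylamino group (-N(CH3)2) meeting every constraint; each maps to a distinct set of atoms, giving 3 matches.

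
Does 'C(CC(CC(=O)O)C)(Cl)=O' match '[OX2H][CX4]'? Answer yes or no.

No

The pattern [OX2H][CX4] describes a hydroxyl oxygen bound to an sp3 (X4) carbon — an aliphatic alcohol.
The closest candidate here is a carboxylic acid group (-C(=O)OH), but the -OH is on a CX3 carbonyl carbon, not a CX4 carbon. No other fragment satisfies the full query, so there is no match.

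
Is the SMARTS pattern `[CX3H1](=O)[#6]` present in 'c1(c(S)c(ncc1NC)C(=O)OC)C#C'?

The pattern [CX3H1](=O)[#6] describes an sp2 carbon with one H, double-bonded to O and single-bonded to carbon — an aldehyde.
The closest candidate here is a methyl-ester group (-C(=O)OCH3), but the carbonyl carbon has H0, not H1. No other fragment satisfies the full query, so there is no match.

No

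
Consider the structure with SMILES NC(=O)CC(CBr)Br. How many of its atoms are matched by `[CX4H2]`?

2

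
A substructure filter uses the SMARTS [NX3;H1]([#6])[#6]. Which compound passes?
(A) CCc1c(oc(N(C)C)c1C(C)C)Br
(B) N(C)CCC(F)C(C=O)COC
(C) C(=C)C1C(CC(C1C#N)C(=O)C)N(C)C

[NX3;H1]([#6])[#6] describes a trivalent nitrogen with one H, bonded to two carbons (a secondary amine).
(A) has a dimethylamino group (-N(CH3)2) but the nitrogen has H0, not H1.
(B) contains an N-methylamino group (-NHCH3), which satisfies every atom and bond constraint.
(C) has a dimethylamino group (-N(CH3)2) but the nitrogen has H0, not H1.
So the answer is (B).

B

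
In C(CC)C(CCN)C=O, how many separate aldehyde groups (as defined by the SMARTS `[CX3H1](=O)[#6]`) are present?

1

[CX3H1](=O)[#6] is the SMARTS for an aldehyde: an sp2 carbon with one H, double-bonded to O and single-bonded to carbon.
Exactly one fragment in the molecule meets all constraints, giving 1 match.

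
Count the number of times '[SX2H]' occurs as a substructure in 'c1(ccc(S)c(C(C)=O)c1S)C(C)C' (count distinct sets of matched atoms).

2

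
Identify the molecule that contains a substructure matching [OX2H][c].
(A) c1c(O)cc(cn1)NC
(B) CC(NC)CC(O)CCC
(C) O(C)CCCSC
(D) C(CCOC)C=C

A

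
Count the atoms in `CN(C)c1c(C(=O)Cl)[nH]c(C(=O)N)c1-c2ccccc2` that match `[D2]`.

6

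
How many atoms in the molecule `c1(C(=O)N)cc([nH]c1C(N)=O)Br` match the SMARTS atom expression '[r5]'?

5

Check the 12 heavy atoms by environment: 1× n (aromatic, in 5-ring) → match; 4× c (aromatic, in 5-ring) → match; 1× Br (acyclic) → no; 2× C (acyclic) → no; 2× O (acyclic) → no; 2× N (acyclic) → no.
Summing the matching environments: 1 + 4 = 5 matching atoms.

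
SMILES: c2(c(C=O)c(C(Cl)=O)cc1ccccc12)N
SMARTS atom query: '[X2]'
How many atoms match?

0

The query [X2] means: any atom with exactly two total connections (bonds + H).
Check the 16 heavy atoms by environment: 10× c (aromatic, X3) → no; 2× C (X3) → no; 2× O (X1) → no; 1× N (X3) → no; 1× Cl (X1) → no.
No environment satisfies the query, so 0 matching atoms.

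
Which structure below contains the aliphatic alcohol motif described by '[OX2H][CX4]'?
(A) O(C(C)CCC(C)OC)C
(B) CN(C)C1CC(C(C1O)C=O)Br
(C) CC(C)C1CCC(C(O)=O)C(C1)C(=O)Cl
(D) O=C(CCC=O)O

B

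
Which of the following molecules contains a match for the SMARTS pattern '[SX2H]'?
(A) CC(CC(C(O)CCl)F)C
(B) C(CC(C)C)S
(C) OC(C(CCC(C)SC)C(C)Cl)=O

B

[SX2H] describes an aliphatic sulfur with two connections, one being H (a thiol).
(A) has a hydroxyl group (-OH) but it is an -OH, not an -SH.
(B) contains a thiol (-SH), which satisfies every atom and bond constraint.
(C) has a methylthio ether (-SCH3) but the sulfur has H0 (bonded to two carbons), not H1.
So the answer is (B).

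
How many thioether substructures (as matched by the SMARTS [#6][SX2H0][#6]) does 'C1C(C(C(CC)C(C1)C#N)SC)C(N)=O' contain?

[#6][SX2H0][#6] is the SMARTS for a thioether: an aliphatic sulfur bridging two carbons with no H on the sulfur.
Exactly one fragment in the molecule meets all constraints, giving 1 match.

1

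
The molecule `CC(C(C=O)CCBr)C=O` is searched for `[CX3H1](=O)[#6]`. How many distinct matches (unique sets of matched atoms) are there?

2

[CX3H1](=O)[#6] is the SMARTS for an aldehyde: an sp2 carbon with one H, double-bonded to O and single-bonded to carbon.
The molecule carries 2 separate instances of an aldehyde (-CHO) meeting every constraint; each maps to a distinct set of atoms, giving 2 matches.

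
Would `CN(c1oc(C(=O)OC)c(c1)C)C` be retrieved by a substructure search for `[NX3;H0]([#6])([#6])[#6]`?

Yes

The pattern [NX3;H0]([#6])([#6])[#6] describes a trivalent nitrogen with no H, bonded to three carbons — a tertiary amine.
The molecule carries a dimethylamino group (-N(CH3)2), whose atoms satisfy every constraint of the query, so the pattern matches.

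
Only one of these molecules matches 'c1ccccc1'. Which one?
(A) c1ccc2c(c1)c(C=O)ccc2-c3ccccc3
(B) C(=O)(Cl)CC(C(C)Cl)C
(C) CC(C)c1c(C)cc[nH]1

A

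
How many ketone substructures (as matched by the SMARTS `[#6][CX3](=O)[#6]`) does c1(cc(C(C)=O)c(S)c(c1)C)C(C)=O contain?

2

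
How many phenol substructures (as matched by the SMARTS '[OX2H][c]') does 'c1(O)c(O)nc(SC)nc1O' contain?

3

[OX2H][c] is the SMARTS for a phenol: a hydroxyl oxygen attached to an aromatic carbon.
The molecule carries 3 separate instances of a hydroxyl group (-OH) meeting every constraint; each maps to a distinct set of atoms, giving 3 matches.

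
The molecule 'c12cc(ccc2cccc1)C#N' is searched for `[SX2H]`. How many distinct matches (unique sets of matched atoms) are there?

0

[SX2H] is the SMARTS for a thiol: an aliphatic sulfur with two connections, one being H.
No fragment in the molecule satisfies every constraint, giving 0 matches.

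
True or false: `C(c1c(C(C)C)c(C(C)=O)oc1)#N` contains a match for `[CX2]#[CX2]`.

The pattern [CX2]#[CX2] describes a carbon-carbon triple bond — an alkyne.
The closest candidate here is a nitrile (-C#N), but the triple bond is C#N, not C#C. No other fragment satisfies the full query, so there is no match.

False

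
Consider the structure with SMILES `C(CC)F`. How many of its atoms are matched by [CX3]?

0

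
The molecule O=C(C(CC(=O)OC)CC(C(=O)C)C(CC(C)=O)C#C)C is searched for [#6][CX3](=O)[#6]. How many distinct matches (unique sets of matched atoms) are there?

3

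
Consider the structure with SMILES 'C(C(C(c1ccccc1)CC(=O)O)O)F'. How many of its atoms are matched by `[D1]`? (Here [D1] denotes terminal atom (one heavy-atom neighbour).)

4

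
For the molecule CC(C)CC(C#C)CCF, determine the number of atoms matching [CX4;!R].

7

Check the 10 heavy atoms by environment: 7× C (X4, acyclic) → match; 1× F (X1, acyclic) → no; 2× C (X2, acyclic) → no.
That gives 7 matching atoms.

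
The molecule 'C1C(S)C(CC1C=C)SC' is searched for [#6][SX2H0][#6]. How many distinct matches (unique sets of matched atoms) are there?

1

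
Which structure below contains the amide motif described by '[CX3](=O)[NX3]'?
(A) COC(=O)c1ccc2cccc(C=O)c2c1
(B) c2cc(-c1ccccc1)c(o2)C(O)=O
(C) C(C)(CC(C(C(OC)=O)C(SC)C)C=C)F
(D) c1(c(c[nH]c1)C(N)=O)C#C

D

[CX3](=O)[NX3] describes a carbonyl carbon bonded to a trivalent nitrogen (an amide).
(A) has a methyl-ester group (-C(=O)OCH3) but the carbonyl is bonded to O, not to an NX3 nitrogen.
(B) has a carboxylic acid group (-C(=O)OH) but the carbonyl is bonded to O, not to an NX3 nitrogen.
(C) has a methyl-ester group (-C(=O)OCH3) but the carbonyl is bonded to O, not to an NX3 nitrogen.
(D) contains a primary amide (-C(=O)NH2), which satisfies every atom and bond constraint.
So the answer is (D).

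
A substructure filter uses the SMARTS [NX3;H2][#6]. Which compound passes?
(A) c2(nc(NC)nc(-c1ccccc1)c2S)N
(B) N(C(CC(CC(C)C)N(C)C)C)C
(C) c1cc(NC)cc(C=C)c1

[NX3;H2][#6] describes a trivalent nitrogen with two H attached to carbon (a primary amine).
(A) contains a primary amino group (-NH2), which satisfies every atom and bond constraint.
(B) has an N-methylamino group (-NHCH3) but the nitrogen bears two carbons and only one H (H1), not H2.
(C) has an N-methylamino group (-NHCH3) but the nitrogen bears two carbons and only one H (H1), not H2.
So the answer is (A).

A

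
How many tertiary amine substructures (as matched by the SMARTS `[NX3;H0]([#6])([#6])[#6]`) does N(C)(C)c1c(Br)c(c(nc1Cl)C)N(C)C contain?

[NX3;H0]([#6])([#6])[#6] is the SMARTS for a tertiary amine: a trivalent nitrogen with no H, bonded to three carbons.
The molecule carries 2 separate instances of a dimethylamino group (-N(CH3)2) meeting every constraint; each maps to a distinct set of atoms, giving 2 matches.

2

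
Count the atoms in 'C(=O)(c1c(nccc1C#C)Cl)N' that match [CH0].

2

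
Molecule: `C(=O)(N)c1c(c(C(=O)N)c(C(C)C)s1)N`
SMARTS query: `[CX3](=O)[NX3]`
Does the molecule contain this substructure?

Yes

The pattern [CX3](=O)[NX3] describes a carbonyl carbon bonded to a trivalent nitrogen — an amide.
The molecule carries a primary amide (-C(=O)NH2), whose atoms satisfy every constraint of the query, so the pattern matches.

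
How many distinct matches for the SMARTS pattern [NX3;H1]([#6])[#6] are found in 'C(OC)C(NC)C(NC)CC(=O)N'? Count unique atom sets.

2

[NX3;H1]([#6])[#6] is the SMARTS for a secondary amine: a trivalent nitrogen with one H, bonded to two carbons.
The molecule carries 2 separate instances of an N-methylamino group (-NHCH3) meeting every constraint; each maps to a distinct set of atoms, giving 2 matches.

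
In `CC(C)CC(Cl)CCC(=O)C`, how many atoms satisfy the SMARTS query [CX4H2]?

Check the 11 heavy atoms by environment: 3× C (H2, X4) → match; 2× C (H1, X4) → no; 1× Cl (H0, X1) → no; 1× C (H0, X3) → no; 1× O (H0, X1) → no; 3× C (H3, X4) → no.
That gives 3 matching atoms.

3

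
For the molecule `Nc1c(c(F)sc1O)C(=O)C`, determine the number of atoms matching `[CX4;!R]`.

1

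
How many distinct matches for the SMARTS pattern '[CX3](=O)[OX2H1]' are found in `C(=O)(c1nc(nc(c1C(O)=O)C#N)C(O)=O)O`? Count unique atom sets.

3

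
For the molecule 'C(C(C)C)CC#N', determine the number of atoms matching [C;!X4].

The query [C;!X4] means: aliphatic carbon that does not have four total connections.
Check the 7 heavy atoms by environment: 5× C (X4) → no; 1× C (X2) → match; 1× N (X1) → no.
That gives 1 matching atom.

1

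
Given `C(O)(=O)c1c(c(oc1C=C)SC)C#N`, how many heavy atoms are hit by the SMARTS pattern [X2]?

The query [X2] means: any atom with exactly two total connections (bonds + H).
Check the 14 heavy atoms by environment: 1× o (aromatic, X2) → match; 4× c (aromatic, X3) → no; 3× C (X3) → no; 1× O (X1) → no; 1× O (X2) → match; 1× C (X2) → match; 1× N (X1) → no; 1× S (X2) → match; 1× C (X4) → no.
Summing the matching environments: 1 + 1 + 1 + 1 = 4 matching atoms.

4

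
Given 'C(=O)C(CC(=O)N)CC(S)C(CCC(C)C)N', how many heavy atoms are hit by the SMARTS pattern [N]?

Check the 17 heavy atoms by environment: 12× C → no; 2× N → match; 2× O → no; 1× S → no.
That gives 2 matching atoms.

2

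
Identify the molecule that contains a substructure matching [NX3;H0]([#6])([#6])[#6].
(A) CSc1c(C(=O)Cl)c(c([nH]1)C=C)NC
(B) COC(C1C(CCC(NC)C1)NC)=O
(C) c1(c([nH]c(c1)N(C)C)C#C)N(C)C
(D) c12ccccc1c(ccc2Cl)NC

C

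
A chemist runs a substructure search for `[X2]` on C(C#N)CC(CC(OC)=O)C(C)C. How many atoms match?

The query [X2] means: any atom with exactly two total connections (bonds + H).
Check the 13 heavy atoms by environment: 8× C (X4) → no; 1× C (X2) → match; 1× N (X1) → no; 1× C (X3) → no; 1× O (X1) → no; 1× O (X2) → match.
Summing the matching environments: 1 + 1 = 2 matching atoms.

2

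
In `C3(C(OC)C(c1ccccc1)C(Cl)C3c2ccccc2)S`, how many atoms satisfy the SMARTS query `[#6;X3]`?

12

The query [#6;X3] means: any carbon (aromatic or not) with three total connections.
Check the 21 heavy atoms by environment: 6× C (X4) → no; 1× O (X2) → no; 12× c (aromatic, X3) → match; 1× Cl (X1) → no; 1× S (X2) → no.
That gives 12 matching atoms.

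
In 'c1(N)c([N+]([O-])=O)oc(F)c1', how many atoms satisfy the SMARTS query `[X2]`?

1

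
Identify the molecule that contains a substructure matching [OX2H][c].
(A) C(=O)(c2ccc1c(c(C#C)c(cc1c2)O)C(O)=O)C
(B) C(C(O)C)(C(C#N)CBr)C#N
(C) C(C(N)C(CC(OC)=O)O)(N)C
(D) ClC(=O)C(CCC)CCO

A

[OX2H][c] describes a hydroxyl oxygen attached to an aromatic carbon (a phenol).
(A) contains a hydroxyl group (-OH), which satisfies every atom and bond constraint.
(B) has a hydroxyl group (-OH) but the -OH is on an aliphatic carbon, not an aromatic c.
(C) has a hydroxyl group (-OH) but the -OH is on an aliphatic carbon, not an aromatic c.
(D) has a hydroxyl group (-OH) but the -OH is on an aliphatic carbon, not an aromatic c.
So the answer is (A).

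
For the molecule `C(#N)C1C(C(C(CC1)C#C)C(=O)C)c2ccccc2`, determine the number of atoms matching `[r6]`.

The query [r6] means: r6 matches atoms in a six-membered ring.
Check the 19 heavy atoms by environment: 6× C (in 6-ring) → match; 5× C (acyclic) → no; 1× O (acyclic) → no; 6× c (aromatic, in 6-ring) → match; 1× N (acyclic) → no.
Summing the matching environments: 6 + 6 = 12 matching atoms.

12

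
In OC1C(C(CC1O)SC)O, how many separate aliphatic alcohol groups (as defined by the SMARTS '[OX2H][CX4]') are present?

3

[OX2H][CX4] is the SMARTS for an aliphatic alcohol: a hydroxyl oxygen bound to an sp3 (X4) carbon.
The molecule carries 3 separate instances of a hydroxyl group (-OH) meeting every constraint; each maps to a distinct set of atoms, giving 3 matches.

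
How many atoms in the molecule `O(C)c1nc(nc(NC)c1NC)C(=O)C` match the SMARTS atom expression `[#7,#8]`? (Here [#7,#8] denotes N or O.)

6

The query [#7,#8] means: nitrogen or oxygen (comma = OR).
Check the 15 heavy atoms by environment: 2× n (aromatic) → match; 4× c (aromatic) → no; 2× O → match; 5× C → no; 2× N → match.
Summing the matching environments: 2 + 2 + 2 = 6 matching atoms.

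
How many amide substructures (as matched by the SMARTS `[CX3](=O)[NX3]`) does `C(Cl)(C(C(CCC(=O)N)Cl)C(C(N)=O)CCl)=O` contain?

[CX3](=O)[NX3] is the SMARTS for an amide: a carbonyl carbon bonded to a trivalent nitrogen.
The molecule carries 2 separate instances of a primary amide (-C(=O)NH2) meeting every constraint; each maps to a distinct set of atoms, giving 2 matches.

2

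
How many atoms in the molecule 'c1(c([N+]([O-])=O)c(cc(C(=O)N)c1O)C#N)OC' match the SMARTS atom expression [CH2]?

The query [CH2] means: aliphatic carbon with exactly two hydrogens.
Check the 17 heavy atoms by environment: 5× c (aromatic, H0) → no; 1× c (aromatic, H1) → no; 3× O (H0) → no; 1× C (H3) → no; 2× C (H0) → no; 1× N (H2) → no; 1× N (charge +1, H0) → no; 1× O (charge -1, H0) → no; 1× O (H1) → no; 1× N (H0) → no.
No environment satisfies the query, so 0 matching atoms.

0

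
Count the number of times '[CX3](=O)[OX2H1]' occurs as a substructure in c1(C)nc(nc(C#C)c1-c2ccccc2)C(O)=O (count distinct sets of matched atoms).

1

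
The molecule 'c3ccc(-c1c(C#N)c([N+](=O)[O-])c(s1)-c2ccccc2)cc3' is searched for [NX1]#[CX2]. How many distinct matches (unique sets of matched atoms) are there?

1

[NX1]#[CX2] is the SMARTS for a nitrile: a nitrogen triple-bonded to a two-connected carbon.
Exactly one fragment in the molecule meets all constraints, giving 1 match.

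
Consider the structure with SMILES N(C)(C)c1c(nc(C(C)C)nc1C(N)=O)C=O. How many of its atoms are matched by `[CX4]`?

5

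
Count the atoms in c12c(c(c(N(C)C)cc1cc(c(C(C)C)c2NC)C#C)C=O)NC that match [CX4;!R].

7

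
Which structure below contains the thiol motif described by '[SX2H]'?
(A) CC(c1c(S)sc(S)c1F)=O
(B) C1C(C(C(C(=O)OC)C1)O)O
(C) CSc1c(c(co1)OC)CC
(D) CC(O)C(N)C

[SX2H] describes an aliphatic sulfur with two connections, one being H (a thiol).
(A) contains a thiol (-SH), which satisfies every atom and bond constraint.
(B) has a hydroxyl group (-OH) but it is an -OH, not an -SH.
(C) has a methylthio ether (-SCH3) but the sulfur has H0 (bonded to two carbons), not H1.
(D) has a hydroxyl group (-OH) but it is an -OH, not an -SH.
So the answer is (A).

A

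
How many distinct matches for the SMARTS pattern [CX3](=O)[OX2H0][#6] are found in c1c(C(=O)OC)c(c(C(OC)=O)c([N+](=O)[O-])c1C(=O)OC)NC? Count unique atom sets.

3

[CX3](=O)[OX2H0][#6] is the SMARTS for an ester: a carbonyl carbon bonded to an oxygen that is itself bonded to carbon (no H on that O).
The molecule carries 3 separate instances of a methyl-ester group (-C(=O)OCH3) meeting every constraint; each maps to a distinct set of atoms, giving 3 matches.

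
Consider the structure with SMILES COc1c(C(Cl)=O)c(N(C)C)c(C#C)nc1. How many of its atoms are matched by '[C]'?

6

The query [C] means: uppercase C matches aliphatic (non-aromatic) carbon only.
Check the 16 heavy atoms by environment: 1× n (aromatic) → no; 5× c (aromatic) → no; 1× N → no; 6× C → match; 2× O → no; 1× Cl → no.
That gives 6 matching atoms.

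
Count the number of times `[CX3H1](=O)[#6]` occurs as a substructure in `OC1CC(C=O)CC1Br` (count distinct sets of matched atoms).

1

[CX3H1](=O)[#6] is the SMARTS for an aldehyde: an sp2 carbon with one H, double-bonded to O and single-bonded to carbon.
Exactly one fragment in the molecule meets all constraints, giving 1 match.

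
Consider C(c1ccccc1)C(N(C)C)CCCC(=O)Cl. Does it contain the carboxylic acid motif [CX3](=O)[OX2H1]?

No

The pattern [CX3](=O)[OX2H1] describes an sp2 carbon double-bonded to O and single-bonded to an -OH oxygen — a carboxylic acid.
The closest candidate here is an acyl chloride (-C(=O)Cl), but the carbonyl is bonded to Cl, not to an -OH oxygen. No other fragment satisfies the full query, so there is no match.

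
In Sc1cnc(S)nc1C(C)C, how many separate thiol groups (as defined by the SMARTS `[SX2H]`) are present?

[SX2H] is the SMARTS for a thiol: an aliphatic sulfur with two connections, one being H.
The molecule carries 2 separate instances of a thiol (-SH) meeting every constraint; each maps to a distinct set of atoms, giving 2 matches.

2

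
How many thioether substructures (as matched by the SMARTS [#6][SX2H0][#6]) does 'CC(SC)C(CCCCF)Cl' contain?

[#6][SX2H0][#6] is the SMARTS for a thioether: an aliphatic sulfur bridging two carbons with no H on the sulfur.
Exactly one fragment in the molecule meets all constraints, giving 1 match.

1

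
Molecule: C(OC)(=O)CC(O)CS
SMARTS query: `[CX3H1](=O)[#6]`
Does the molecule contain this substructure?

The pattern [CX3H1](=O)[#6] describes an sp2 carbon with one H, double-bonded to O and single-bonded to carbon — an aldehyde.
The closest candidate here is a methyl-ester group (-C(=O)OCH3), but the carbonyl carbon has H0, not H1. No other fragment satisfies the full query, so there is no match.

No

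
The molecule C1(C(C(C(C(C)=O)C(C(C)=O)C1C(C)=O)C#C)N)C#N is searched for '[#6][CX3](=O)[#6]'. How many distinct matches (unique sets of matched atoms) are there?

[#6][CX3](=O)[#6] is the SMARTS for a ketone: a carbonyl carbon (no H) flanked by two carbons.
The molecule carries 3 separate instances of an acetyl/ketone group (-C(=O)CH3) meeting every constraint; each maps to a distinct set of atoms, giving 3 matches.

3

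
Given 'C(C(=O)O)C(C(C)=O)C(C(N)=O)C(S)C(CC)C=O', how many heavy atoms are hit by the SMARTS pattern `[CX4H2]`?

Check the 19 heavy atoms by environment: 2× C (H2, X4) → match; 4× C (H1, X4) → no; 3× C (H0, X3) → no; 4× O (H0, X1) → no; 1× N (H2, X3) → no; 2× C (H3, X4) → no; 1× S (H1, X2) → no; 1× C (H1, X3) → no; 1× O (H1, X2) → no.
That gives 2 matching atoms.

2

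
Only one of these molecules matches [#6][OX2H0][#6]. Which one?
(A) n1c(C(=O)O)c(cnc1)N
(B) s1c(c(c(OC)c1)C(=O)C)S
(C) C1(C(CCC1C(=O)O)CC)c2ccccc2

B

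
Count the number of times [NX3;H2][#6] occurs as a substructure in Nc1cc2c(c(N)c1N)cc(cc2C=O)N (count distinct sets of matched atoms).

[NX3;H2][#6] is the SMARTS for a primary amine: a trivalent nitrogen with two H attached to carbon.
The molecule carries 4 separate instances of a primary amino group (-NH2) meeting every constraint; each maps to a distinct set of atoms, giving 4 matches.

4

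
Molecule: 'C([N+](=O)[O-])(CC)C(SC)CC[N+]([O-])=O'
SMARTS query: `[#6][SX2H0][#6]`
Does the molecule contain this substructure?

The pattern [#6][SX2H0][#6] describes an aliphatic sulfur bridging two carbons with no H on the sulfur — a thioether.
The molecule carries a methylthio ether (-SCH3), whose atoms satisfy every constraint of the query, so the pattern matches.

Yes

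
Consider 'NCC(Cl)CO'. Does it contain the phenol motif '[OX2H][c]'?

No

The pattern [OX2H][c] describes a hydroxyl oxygen attached to an aromatic carbon — a phenol.
The closest candidate here is a hydroxyl group (-OH), but the -OH is on an aliphatic carbon, not an aromatic c. No other fragment satisfies the full query, so there is no match.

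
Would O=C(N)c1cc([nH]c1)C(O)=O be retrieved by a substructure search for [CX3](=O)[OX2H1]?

Yes

The pattern [CX3](=O)[OX2H1] describes an sp2 carbon double-bonded to O and single-bonded to an -OH oxygen — a carboxylic acid.
The molecule carries a carboxylic acid group (-C(=O)OH), whose atoms satisfy every constraint of the query, so the pattern matches.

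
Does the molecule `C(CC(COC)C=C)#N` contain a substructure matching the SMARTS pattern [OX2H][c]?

No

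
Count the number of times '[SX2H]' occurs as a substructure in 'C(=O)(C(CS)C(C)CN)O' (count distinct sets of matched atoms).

[SX2H] is the SMARTS for a thiol: an aliphatic sulfur with two connections, one being H.
Exactly one fragment in the molecule meets all constraints, giving 1 match.

1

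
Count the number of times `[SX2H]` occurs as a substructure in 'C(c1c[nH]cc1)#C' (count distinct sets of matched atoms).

[SX2H] is the SMARTS for a thiol: an aliphatic sulfur with two connections, one being H.
No fragment in the molecule satisfies every constraint, giving 0 matches.

0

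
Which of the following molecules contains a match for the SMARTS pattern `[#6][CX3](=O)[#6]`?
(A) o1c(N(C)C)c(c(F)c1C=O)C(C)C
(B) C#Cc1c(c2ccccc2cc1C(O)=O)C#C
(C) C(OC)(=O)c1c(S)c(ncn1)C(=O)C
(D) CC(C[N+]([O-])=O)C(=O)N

[#6][CX3](=O)[#6] describes a carbonyl carbon (no H) flanked by two carbons (a ketone).
(A) has an aldehyde (-CHO) but the carbonyl carbon has H1, so it is not flanked by two carbons.
(B) has a carboxylic acid group (-C(=O)OH) but one neighbour of the carbonyl carbon is O, not C.
(C) contains an acetyl/ketone group (-C(=O)CH3), which satisfies every atom and bond constraint.
(D) has a primary amide (-C(=O)NH2) but one neighbour of the carbonyl carbon is N, not C.
So the answer is (C).

C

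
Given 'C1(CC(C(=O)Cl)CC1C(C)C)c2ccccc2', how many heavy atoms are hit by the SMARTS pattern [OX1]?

1

Check the 17 heavy atoms by environment: 8× C (X4) → no; 1× C (X3) → no; 1× O (X1) → match; 1× Cl (X1) → no; 6× c (aromatic, X3) → no.
That gives 1 matching atom.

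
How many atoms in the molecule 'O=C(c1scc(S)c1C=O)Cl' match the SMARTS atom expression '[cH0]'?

3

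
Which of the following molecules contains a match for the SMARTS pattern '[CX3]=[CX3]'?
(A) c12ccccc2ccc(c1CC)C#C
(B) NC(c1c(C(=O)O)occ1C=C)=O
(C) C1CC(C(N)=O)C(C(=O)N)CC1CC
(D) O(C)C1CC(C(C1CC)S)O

B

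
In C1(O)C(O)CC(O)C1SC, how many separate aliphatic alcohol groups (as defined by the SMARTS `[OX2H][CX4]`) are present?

3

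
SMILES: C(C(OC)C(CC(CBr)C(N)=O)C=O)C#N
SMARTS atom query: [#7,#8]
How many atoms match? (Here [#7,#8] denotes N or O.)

5

The query [#7,#8] means: nitrogen or oxygen (comma = OR).
Check the 16 heavy atoms by environment: 10× C → no; 3× O → match; 2× N → match; 1× Br → no.
Summing the matching environments: 3 + 2 = 5 matching atoms.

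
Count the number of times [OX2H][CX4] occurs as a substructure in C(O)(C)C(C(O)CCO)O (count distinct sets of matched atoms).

[OX2H][CX4] is the SMARTS for an aliphatic alcohol: a hydroxyl oxygen bound to an sp3 (X4) carbon.
The molecule carries 4 separate instances of a hydroxyl group (-OH) meeting every constraint; each maps to a distinct set of atoms, giving 4 matches.

4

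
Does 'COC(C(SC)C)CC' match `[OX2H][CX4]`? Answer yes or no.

The pattern [OX2H][CX4] describes a hydroxyl oxygen bound to an sp3 (X4) carbon — an aliphatic alcohol.
The closest candidate here is a methoxy ether (-OCH3), but the oxygen has H0 (ether), not H1. No other fragment satisfies the full query, so there is no match.

No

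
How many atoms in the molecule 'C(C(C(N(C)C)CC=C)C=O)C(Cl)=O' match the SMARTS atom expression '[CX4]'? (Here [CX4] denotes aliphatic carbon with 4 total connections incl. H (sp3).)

Check the 14 heavy atoms by environment: 6× C (X4) → match; 4× C (X3) → no; 2× O (X1) → no; 1× N (X3) → no; 1× Cl (X1) → no.
That gives 6 matching atoms.

6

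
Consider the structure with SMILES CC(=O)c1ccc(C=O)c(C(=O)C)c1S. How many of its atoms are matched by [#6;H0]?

6

The query [#6;H0] means: any carbon with no attached hydrogen.
Check the 15 heavy atoms by environment: 4× c (aromatic, H0) → match; 2× c (aromatic, H1) → no; 1× S (H1) → no; 2× C (H0) → match; 3× O (H0) → no; 2× C (H3) → no; 1× C (H1) → no.
Summing the matching environments: 4 + 2 = 6 matching atoms.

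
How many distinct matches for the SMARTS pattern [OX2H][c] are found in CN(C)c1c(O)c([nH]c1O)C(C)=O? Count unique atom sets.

2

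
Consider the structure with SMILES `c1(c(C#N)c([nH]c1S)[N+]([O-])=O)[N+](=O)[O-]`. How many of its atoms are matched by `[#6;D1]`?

The query [#6;D1] means: carbon bonded to exactly one heavy atom.
Check the 14 heavy atoms by environment: 1× n (aromatic, D2) → no; 4× c (aromatic, D3) → no; 1× S (D1) → no; 1× C (D2) → no; 1× N (D1) → no; 2× N (charge +1, D3) → no; 2× O (charge -1, D1) → no; 2× O (D1) → no.
No environment satisfies the query, so 0 matching atoms.

0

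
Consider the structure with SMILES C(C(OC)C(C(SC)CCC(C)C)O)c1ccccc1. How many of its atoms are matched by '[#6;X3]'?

Check the 20 heavy atoms by environment: 11× C (X4) → no; 2× O (X2) → no; 6× c (aromatic, X3) → match; 1× S (X2) → no.
That gives 6 matching atoms.

6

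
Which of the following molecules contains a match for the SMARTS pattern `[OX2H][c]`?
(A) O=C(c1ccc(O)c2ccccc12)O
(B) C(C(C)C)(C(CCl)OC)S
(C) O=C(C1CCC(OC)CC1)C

A

[OX2H][c] describes a hydroxyl oxygen attached to an aromatic carbon (a phenol).
(A) contains a hydroxyl group (-OH), which satisfies every atom and bond constraint.
(B) has a methoxy ether (-OCH3) but the oxygen has H0, not H1.
(C) has a methoxy ether (-OCH3) but the oxygen has H0, not H1.
So the answer is (A).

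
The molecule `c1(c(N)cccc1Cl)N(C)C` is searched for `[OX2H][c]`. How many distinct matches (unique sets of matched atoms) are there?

0

[OX2H][c] is the SMARTS for a phenol: a hydroxyl oxygen attached to an aromatic carbon.
No fragment in the molecule satisfies every constraint, giving 0 matches.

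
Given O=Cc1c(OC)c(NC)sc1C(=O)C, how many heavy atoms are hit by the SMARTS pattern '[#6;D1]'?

3

The query [#6;D1] means: carbon bonded to exactly one heavy atom.
Check the 14 heavy atoms by environment: 1× s (aromatic, D2) → no; 4× c (aromatic, D3) → no; 1× C (D3) → no; 2× O (D1) → no; 3× C (D1) → match; 1× N (D2) → no; 1× O (D2) → no; 1× C (D2) → no.
That gives 3 matching atoms.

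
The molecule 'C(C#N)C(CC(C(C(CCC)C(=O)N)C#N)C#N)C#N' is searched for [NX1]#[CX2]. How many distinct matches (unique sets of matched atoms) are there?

[NX1]#[CX2] is the SMARTS for a nitrile: a nitrogen triple-bonded to a two-connected carbon.
The molecule carries 4 separate instances of a nitrile (-C#N) meeting every constraint; each maps to a distinct set of atoms, giving 4 matches.

4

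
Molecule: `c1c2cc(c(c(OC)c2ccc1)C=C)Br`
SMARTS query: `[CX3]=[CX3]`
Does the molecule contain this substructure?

Yes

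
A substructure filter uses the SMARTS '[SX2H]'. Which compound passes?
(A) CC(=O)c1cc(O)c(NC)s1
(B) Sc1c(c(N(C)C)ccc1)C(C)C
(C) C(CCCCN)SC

B

[SX2H] describes an aliphatic sulfur with two connections, one being H (a thiol).
(A) has a hydroxyl group (-OH) but it is an -OH, not an -SH.
(B) contains a thiol (-SH), which satisfies every atom and bond constraint.
(C) has a methylthio ether (-SCH3) but the sulfur has H0 (bonded to two carbons), not H1.
So the answer is (B).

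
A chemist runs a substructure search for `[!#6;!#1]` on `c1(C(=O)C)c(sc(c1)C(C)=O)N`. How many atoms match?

The query [!#6;!#1] means: not carbon and not hydrogen — any heteroatom.
Check the 12 heavy atoms by environment: 1× s (aromatic) → match; 4× c (aromatic) → no; 4× C → no; 2× O → match; 1× N → match.
Summing the matching environments: 1 + 2 + 1 = 4 matching atoms.

4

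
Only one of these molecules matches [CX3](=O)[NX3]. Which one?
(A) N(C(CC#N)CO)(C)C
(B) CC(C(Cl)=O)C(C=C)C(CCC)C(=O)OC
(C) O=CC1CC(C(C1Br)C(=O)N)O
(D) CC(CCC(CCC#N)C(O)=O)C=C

C

[CX3](=O)[NX3] describes a carbonyl carbon bonded to a trivalent nitrogen (an amide).
(A) has a nitrile (-C#N) but the nitrile N is NX1 (triple-bonded), not NX3.
(B) has a methyl-ester group (-C(=O)OCH3) but the carbonyl is bonded to O, not to an NX3 nitrogen.
(C) contains a primary amide (-C(=O)NH2), which satisfies every atom and bond constraint.
(D) has a carboxylic acid group (-C(=O)OH) but the carbonyl is bonded to O, not to an NX3 nitrogen.
So the answer is (C).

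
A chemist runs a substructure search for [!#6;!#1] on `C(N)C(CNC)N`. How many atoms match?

3

The query [!#6;!#1] means: not carbon and not hydrogen — any heteroatom.
Check the 7 heavy atoms by environment: 4× C → no; 3× N → match.
That gives 3 matching atoms.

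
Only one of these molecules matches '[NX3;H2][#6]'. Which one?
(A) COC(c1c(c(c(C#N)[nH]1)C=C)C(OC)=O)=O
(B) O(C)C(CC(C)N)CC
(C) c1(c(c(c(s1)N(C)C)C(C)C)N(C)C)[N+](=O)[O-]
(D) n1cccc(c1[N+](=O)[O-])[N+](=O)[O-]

B

[NX3;H2][#6] describes a trivalent nitrogen with two H attached to carbon (a primary amine).
(A) has a nitrile (-C#N) but the nitrogen is NX1 (triple-bonded), not NX3 with two H.
(B) contains a primary amino group (-NH2), which satisfies every atom and bond constraint.
(C) has a dimethylamino group (-N(CH3)2) but the nitrogen has H0, not H2.
(D) has a nitro group (-[N+](=O)[O-]) but the nitrogen is [N+] with no H, not NX3H2.
So the answer is (B).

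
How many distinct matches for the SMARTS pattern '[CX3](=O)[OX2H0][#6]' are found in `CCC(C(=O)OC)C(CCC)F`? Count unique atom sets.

1

[CX3](=O)[OX2H0][#6] is the SMARTS for an ester: a carbonyl carbon bonded to an oxygen that is itself bonded to carbon (no H on that O).
Exactly one fragment in the molecule meets all constraints, giving 1 match.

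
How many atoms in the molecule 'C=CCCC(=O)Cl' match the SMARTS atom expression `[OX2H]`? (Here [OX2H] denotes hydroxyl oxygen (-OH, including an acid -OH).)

The query [OX2H] means: aliphatic oxygen with two connections, one of which is H — an -OH oxygen.
Check the 7 heavy atoms by environment: 2× C (H2, X4) → no; 1× C (H1, X3) → no; 1× C (H2, X3) → no; 1× C (H0, X3) → no; 1× O (H0, X1) → no; 1× Cl (H0, X1) → no.
No environment satisfies the query, so 0 matching atoms.

0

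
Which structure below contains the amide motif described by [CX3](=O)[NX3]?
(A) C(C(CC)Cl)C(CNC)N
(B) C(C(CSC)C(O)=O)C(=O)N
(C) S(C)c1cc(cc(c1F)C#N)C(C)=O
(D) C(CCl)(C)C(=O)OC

[CX3](=O)[NX3] describes a carbonyl carbon bonded to a trivalent nitrogen (an amide).
(A) has a primary amino group (-NH2) but the -NH2 is not attached to a carbonyl carbon.
(B) contains a primary amide (-C(=O)NH2), which satisfies every atom and bond constraint.
(C) has a nitrile (-C#N) but the nitrile N is NX1 (triple-bonded), not NX3.
(D) has a methyl-ester group (-C(=O)OCH3) but the carbonyl is bonded to O, not to an NX3 nitrogen.
So the answer is (B).

B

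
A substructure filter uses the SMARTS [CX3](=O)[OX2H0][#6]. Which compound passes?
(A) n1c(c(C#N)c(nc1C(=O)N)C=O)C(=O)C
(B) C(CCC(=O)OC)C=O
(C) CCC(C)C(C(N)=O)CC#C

[CX3](=O)[OX2H0][#6] describes a carbonyl carbon bonded to an oxygen that is itself bonded to carbon (no H on that O) (an ester).
(A) has a primary amide (-C(=O)NH2) but the carbonyl is bonded to N, not to an O-C linkage.
(B) contains a methyl-ester group (-C(=O)OCH3), which satisfies every atom and bond constraint.
(C) has a primary amide (-C(=O)NH2) but the carbonyl is bonded to N, not to an O-C linkage.
So the answer is (B).

B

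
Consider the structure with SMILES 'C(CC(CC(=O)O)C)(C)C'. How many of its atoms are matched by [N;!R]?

The query [N;!R] means: aliphatic nitrogen not in a ring.
Check the 10 heavy atoms by environment: 8× C (acyclic) → no; 2× O (acyclic) → no.
No environment satisfies the query, so 0 matching atoms.

0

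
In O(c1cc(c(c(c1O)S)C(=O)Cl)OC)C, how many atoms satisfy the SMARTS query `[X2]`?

The query [X2] means: any atom with exactly two total connections (bonds + H).
Check the 15 heavy atoms by environment: 6× c (aromatic, X3) → no; 1× C (X3) → no; 1× O (X1) → no; 1× Cl (X1) → no; 3× O (X2) → match; 2× C (X4) → no; 1× S (X2) → match.
Summing the matching environments: 3 + 1 = 4 matching atoms.

4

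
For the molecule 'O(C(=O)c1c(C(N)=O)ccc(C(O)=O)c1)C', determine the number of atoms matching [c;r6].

6

The query [c;r6] means: aromatic carbon that belongs to a six-membered ring.
Check the 16 heavy atoms by environment: 6× c (aromatic, in 6-ring) → match; 4× C (acyclic) → no; 5× O (acyclic) → no; 1× N (acyclic) → no.
That gives 6 matching atoms.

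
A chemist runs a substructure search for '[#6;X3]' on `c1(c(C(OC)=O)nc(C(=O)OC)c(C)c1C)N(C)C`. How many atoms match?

7

Check the 19 heavy atoms by environment: 1× n (aromatic, X2) → no; 5× c (aromatic, X3) → match; 6× C (X4) → no; 2× C (X3) → match; 2× O (X1) → no; 2× O (X2) → no; 1× N (X3) → no.
Summing the matching environments: 5 + 2 = 7 matching atoms.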